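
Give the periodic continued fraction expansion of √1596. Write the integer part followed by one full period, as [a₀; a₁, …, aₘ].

[39; 1, 18, 1, 78]

a₀ = ⌊√1596⌋ = 39.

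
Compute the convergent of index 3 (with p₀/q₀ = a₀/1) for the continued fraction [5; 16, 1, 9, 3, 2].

855/169

Using pₖ = aₖpₖ₋₁ + pₖ₋₂, qₖ = aₖqₖ₋₁ + qₖ₋₂ (with p₋₁=1, p₋₂=0, q₋₁=0, q₋₂=1):
  k=0: a=5, p=5, q=1
  k=1: a=16, p=81, q=16
  k=2: a=1, p=86, q=17
  k=3: a=9, p=855, q=169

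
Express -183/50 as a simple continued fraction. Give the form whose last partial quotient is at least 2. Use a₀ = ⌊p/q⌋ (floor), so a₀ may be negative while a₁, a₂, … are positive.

-183 = -4*50 + 17
50 = 2*17 + 16
17 = 1*16 + 1
16 = 16*1 + 0  (stop)
So -183/50 = [-4; 2, 1, 16].

[-4; 2, 1, 16]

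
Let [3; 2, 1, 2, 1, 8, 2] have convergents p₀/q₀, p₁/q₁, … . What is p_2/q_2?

Using pₖ = aₖpₖ₋₁ + pₖ₋₂, qₖ = aₖqₖ₋₁ + qₖ₋₂ (with p₋₁=1, p₋₂=0, q₋₁=0, q₋₂=1):
  k=0: a=3, p=3, q=1
  k=1: a=2, p=7, q=2
  k=2: a=1, p=10, q=3

10/3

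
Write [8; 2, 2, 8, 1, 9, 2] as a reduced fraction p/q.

8211/977

Fold from the inside: start with 2/1.
  9 + 1/2 = 19/2
  1 + 2/19 = 21/19
  8 + 19/21 = 187/21
  2 + 21/187 = 395/187
  2 + 187/395 = 977/395
  8 + 395/977 = 8211/977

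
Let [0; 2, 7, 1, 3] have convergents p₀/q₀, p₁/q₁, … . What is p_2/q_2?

7/15

Using pₖ = aₖpₖ₋₁ + pₖ₋₂, qₖ = aₖqₖ₋₁ + qₖ₋₂ (with p₋₁=1, p₋₂=0, q₋₁=0, q₋₂=1):
  k=0: a=0, p=0, q=1
  k=1: a=2, p=1, q=2
  k=2: a=7, p=7, q=15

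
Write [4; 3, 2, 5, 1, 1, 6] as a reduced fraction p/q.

2329/543

Fold from the inside: start with 6/1.
  1 + 1/6 = 7/6
  1 + 6/7 = 13/7
  5 + 7/13 = 72/13
  2 + 13/72 = 157/72
  3 + 72/157 = 543/157
  4 + 157/543 = 2329/543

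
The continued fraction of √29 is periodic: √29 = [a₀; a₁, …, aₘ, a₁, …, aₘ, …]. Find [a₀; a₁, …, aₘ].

a₀ = ⌊√29⌋ = 5.
With m₀=0, d₀=1 and mₖ₊₁ = dₖaₖ − mₖ, dₖ₊₁ = (n − mₖ₊₁²)/dₖ, aₖ₊₁ = ⌊(a₀+mₖ₊₁)/dₖ₊₁⌋:
  k=1: m=5, d=4, a=2
  k=2: m=3, d=5, a=1
  k=3: m=2, d=5, a=1
  k=4: m=3, d=4, a=2
  k=5: m=5, d=1, a=10
d=1 and a=2a₀=10 at k=5, so the next step gives (m, d) = (5, 4) again — its k=1 value — and the period has length 5.

[5; 2, 1, 1, 2, 10]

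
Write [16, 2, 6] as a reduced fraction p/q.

Fold from the inside: start with 6/1.
  2 + 1/6 = 13/6
  16 + 6/13 = 214/13

214/13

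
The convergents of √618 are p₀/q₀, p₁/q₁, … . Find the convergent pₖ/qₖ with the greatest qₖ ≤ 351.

√618 = [24; 1, 6, 8, 6, 1, 48, …] (period length 6).
Convergents:
  p_0/q_0 = 24/1
  p_1/q_1 = 25/1
  p_2/q_2 = 174/7
  p_3/q_3 = 1417/57
  p_4/q_4 = 8676/349
  p_5/q_5 = 10093/406
q_4 = 349 ≤ 351 < 406 = q_5, so the answer is 8676/349.

8676/349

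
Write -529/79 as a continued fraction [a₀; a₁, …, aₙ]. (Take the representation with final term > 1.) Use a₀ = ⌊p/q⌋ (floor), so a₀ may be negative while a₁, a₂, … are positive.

-529 = -7×79 + 24
79 = 3×24 + 7
24 = 3×7 + 3
7 = 2×3 + 1
3 = 3×1 + 0  (stop)
So -529/79 = [-7; 3, 3, 2, 3].

[-7; 3, 3, 2, 3]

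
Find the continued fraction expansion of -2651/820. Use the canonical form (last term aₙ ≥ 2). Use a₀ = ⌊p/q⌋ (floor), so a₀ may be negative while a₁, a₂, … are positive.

[-4; 1, 3, 3, 2, 2, 3, 3]

-2651 = -4×820 + 629
820 = 1×629 + 191
629 = 3×191 + 56
191 = 3×56 + 23
56 = 2×23 + 10
23 = 2×10 + 3
10 = 3×3 + 1
3 = 3×1 + 0  (stop)
So -2651/820 = [-4; 1, 3, 3, 2, 2, 3, 3].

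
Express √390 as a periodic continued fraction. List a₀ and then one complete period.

[19; 1, 2, 1, 38]

a₀ = ⌊√390⌋ = 19.
With m₀=0, d₀=1 and mₖ₊₁ = dₖaₖ − mₖ, dₖ₊₁ = (n − mₖ₊₁²)/dₖ, aₖ₊₁ = ⌊(a₀+mₖ₊₁)/dₖ₊₁⌋:
  k=1: m=19, d=29, a=1
  k=2: m=10, d=10, a=2
  k=3: m=10, d=29, a=1
  k=4: m=19, d=1, a=38
d=1 and a=2a₀=38 at k=4, so the next step gives (m, d) = (19, 29) again — its k=1 value — and the period has length 4.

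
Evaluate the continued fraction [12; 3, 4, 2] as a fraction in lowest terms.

357/29

Using pₖ = aₖpₖ₋₁ + pₖ₋₂ and qₖ = aₖqₖ₋₁ + qₖ₋₂:
  k=0: a=12, p=12, q=1
  k=1: a=3, p=37, q=3
  k=2: a=4, p=160, q=13
  k=3: a=2, p=357, q=29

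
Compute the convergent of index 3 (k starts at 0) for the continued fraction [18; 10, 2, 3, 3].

Using pₖ = aₖpₖ₋₁ + pₖ₋₂, qₖ = aₖqₖ₋₁ + qₖ₋₂ (with p₋₁=1, p₋₂=0, q₋₁=0, q₋₂=1):
  k=0: a=18, p=18, q=1
  k=1: a=10, p=181, q=10
  k=2: a=2, p=380, q=21
  k=3: a=3, p=1321, q=73

1321/73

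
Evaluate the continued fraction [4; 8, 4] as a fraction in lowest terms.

Using pₖ = aₖpₖ₋₁ + pₖ₋₂ and qₖ = aₖqₖ₋₁ + qₖ₋₂:
  k=0: a=4, p=4, q=1
  k=1: a=8, p=33, q=8
  k=2: a=4, p=136, q=33

136/33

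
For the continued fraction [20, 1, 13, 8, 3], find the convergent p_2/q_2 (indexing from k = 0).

Using pₖ = aₖpₖ₋₁ + pₖ₋₂, qₖ = aₖqₖ₋₁ + qₖ₋₂ (with p₋₁=1, p₋₂=0, q₋₁=0, q₋₂=1):
  k=0: a=20, p=20, q=1
  k=1: a=1, p=21, q=1
  k=2: a=13, p=293, q=14

293/14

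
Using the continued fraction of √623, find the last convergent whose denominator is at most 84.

√623 = [24; 1, 23, 1, 48, …] (period length 4).
Convergents:
  p_0/q_0 = 24/1
  p_1/q_1 = 25/1
  p_2/q_2 = 599/24
  p_3/q_3 = 624/25
  p_4/q_4 = 30551/1224
q_3 = 25 ≤ 84 < 1224 = q_4, so the answer is 624/25.

624/25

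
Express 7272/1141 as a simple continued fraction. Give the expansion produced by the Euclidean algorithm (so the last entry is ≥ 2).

[6; 2, 1, 2, 9, 7, 2]

7272 = 6·1141 + 426
1141 = 2·426 + 289
426 = 1·289 + 137
289 = 2·137 + 15
137 = 9·15 + 2
15 = 7·2 + 1
2 = 2·1 + 0  (stop)
So 7272/1141 = [6; 2, 1, 2, 9, 7, 2].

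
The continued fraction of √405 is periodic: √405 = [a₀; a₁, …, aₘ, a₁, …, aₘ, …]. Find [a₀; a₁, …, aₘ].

a₀ = ⌊√405⌋ = 20.
With m₀=0, d₀=1 and mₖ₊₁ = dₖaₖ − mₖ, dₖ₊₁ = (n − mₖ₊₁²)/dₖ, aₖ₊₁ = ⌊(a₀+mₖ₊₁)/dₖ₊₁⌋:
  k=1: m=20, d=5, a=8
  k=2: m=20, d=1, a=40
d=1 and a=2a₀=40 at k=2, so the next step gives (m, d) = (20, 5) again — its k=1 value — and the period has length 2.

[20; 8, 40]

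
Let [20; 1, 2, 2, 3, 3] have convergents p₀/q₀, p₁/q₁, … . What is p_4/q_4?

Using pₖ = aₖpₖ₋₁ + pₖ₋₂, qₖ = aₖqₖ₋₁ + qₖ₋₂ (with p₋₁=1, p₋₂=0, q₋₁=0, q₋₂=1):
  k=0: a=20, p=20, q=1
  k=1: a=1, p=21, q=1
  k=2: a=2, p=62, q=3
  k=3: a=2, p=145, q=7
  k=4: a=3, p=497, q=24

497/24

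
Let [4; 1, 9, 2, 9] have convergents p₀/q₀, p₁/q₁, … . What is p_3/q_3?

Using pₖ = aₖpₖ₋₁ + pₖ₋₂, qₖ = aₖqₖ₋₁ + qₖ₋₂ (with p₋₁=1, p₋₂=0, q₋₁=0, q₋₂=1):
  k=0: a=4, p=4, q=1
  k=1: a=1, p=5, q=1
  k=2: a=9, p=49, q=10
  k=3: a=2, p=103, q=21

103/21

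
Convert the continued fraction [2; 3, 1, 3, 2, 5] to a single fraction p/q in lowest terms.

Using pₖ = aₖpₖ₋₁ + pₖ₋₂ and qₖ = aₖqₖ₋₁ + qₖ₋₂:
  k=0: a=2, p=2, q=1
  k=1: a=3, p=7, q=3
  k=2: a=1, p=9, q=4
  k=3: a=3, p=34, q=15
  k=4: a=2, p=77, q=34
  k=5: a=5, p=419, q=185

419/185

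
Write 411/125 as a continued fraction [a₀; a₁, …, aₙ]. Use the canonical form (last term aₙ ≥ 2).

[3; 3, 2, 8, 2]

411 = 3×125 + 36
125 = 3×36 + 17
36 = 2×17 + 2
17 = 8×2 + 1
2 = 2×1 + 0  (stop)
So 411/125 = [3; 3, 2, 8, 2].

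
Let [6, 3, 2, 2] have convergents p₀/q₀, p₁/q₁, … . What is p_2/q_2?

44/7

Using pₖ = aₖpₖ₋₁ + pₖ₋₂, qₖ = aₖqₖ₋₁ + qₖ₋₂ (with p₋₁=1, p₋₂=0, q₋₁=0, q₋₂=1):
  k=0: a=6, p=6, q=1
  k=1: a=3, p=19, q=3
  k=2: a=2, p=44, q=7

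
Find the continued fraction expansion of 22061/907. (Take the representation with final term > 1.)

[24; 3, 10, 2, 6, 2]

22061 = 24*907 + 293
907 = 3*293 + 28
293 = 10*28 + 13
28 = 2*13 + 2
13 = 6*2 + 1
2 = 2*1 + 0  (stop)
So 22061/907 = [24; 3, 10, 2, 6, 2].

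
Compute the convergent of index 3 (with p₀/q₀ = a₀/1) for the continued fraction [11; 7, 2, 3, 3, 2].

579/52

Using pₖ = aₖpₖ₋₁ + pₖ₋₂, qₖ = aₖqₖ₋₁ + qₖ₋₂ (with p₋₁=1, p₋₂=0, q₋₁=0, q₋₂=1):
  k=0: a=11, p=11, q=1
  k=1: a=7, p=78, q=7
  k=2: a=2, p=167, q=15
  k=3: a=3, p=579, q=52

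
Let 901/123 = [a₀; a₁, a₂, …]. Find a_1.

901 = 7·123 + 40   →  a_0 = 7
123 = 3·40 + 3   →  a_1 = 3

3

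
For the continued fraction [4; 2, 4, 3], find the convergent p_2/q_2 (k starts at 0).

40/9

Using pₖ = aₖpₖ₋₁ + pₖ₋₂, qₖ = aₖqₖ₋₁ + qₖ₋₂ (with p₋₁=1, p₋₂=0, q₋₁=0, q₋₂=1):
  k=0: a=4, p=4, q=1
  k=1: a=2, p=9, q=2
  k=2: a=4, p=40, q=9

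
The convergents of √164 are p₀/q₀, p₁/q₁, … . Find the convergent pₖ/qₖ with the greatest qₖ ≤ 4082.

50828/3969

√164 = [12; 1, 4, 6, 4, 1, 24, …] (period length 6).
Convergents:
  p_0/q_0 = 12/1
  p_1/q_1 = 13/1
  p_2/q_2 = 64/5
  p_3/q_3 = 397/31
  p_4/q_4 = 1652/129
  p_5/q_5 = 2049/160
  p_6/q_6 = 50828/3969
  p_7/q_7 = 52877/4129
q_6 = 3969 ≤ 4082 < 4129 = q_7, so the answer is 50828/3969.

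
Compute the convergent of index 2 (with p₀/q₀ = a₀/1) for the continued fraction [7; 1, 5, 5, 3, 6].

Using pₖ = aₖpₖ₋₁ + pₖ₋₂, qₖ = aₖqₖ₋₁ + qₖ₋₂ (with p₋₁=1, p₋₂=0, q₋₁=0, q₋₂=1):
  k=0: a=7, p=7, q=1
  k=1: a=1, p=8, q=1
  k=2: a=5, p=47, q=6

47/6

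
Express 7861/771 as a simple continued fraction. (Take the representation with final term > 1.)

[10; 5, 9, 2, 3, 2]

7861 = 10*771 + 151
771 = 5*151 + 16
151 = 9*16 + 7
16 = 2*7 + 2
7 = 3*2 + 1
2 = 2*1 + 0  (stop)
So 7861/771 = [10; 5, 9, 2, 3, 2].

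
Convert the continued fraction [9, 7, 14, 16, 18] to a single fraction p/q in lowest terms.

262697/28737

Using pₖ = aₖpₖ₋₁ + pₖ₋₂ and qₖ = aₖqₖ₋₁ + qₖ₋₂:
  k=0: a=9, p=9, q=1
  k=1: a=7, p=64, q=7
  k=2: a=14, p=905, q=99
  k=3: a=16, p=14544, q=1591
  k=4: a=18, p=262697, q=28737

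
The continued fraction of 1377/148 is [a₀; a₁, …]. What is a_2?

3

1377 = 9·148 + 45   →  a_0 = 9
148 = 3·45 + 13   →  a_1 = 3
45 = 3·13 + 6   →  a_2 = 3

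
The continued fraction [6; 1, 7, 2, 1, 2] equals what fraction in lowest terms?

Using pₖ = aₖpₖ₋₁ + pₖ₋₂ and qₖ = aₖqₖ₋₁ + qₖ₋₂:
  k=0: a=6, p=6, q=1
  k=1: a=1, p=7, q=1
  k=2: a=7, p=55, q=8
  k=3: a=2, p=117, q=17
  k=4: a=1, p=172, q=25
  k=5: a=2, p=461, q=67

461/67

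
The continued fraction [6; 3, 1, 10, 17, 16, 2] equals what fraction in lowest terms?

152272/24341

Using pₖ = aₖpₖ₋₁ + pₖ₋₂ and qₖ = aₖqₖ₋₁ + qₖ₋₂:
  k=0: a=6, p=6, q=1
  k=1: a=3, p=19, q=3
  k=2: a=1, p=25, q=4
  k=3: a=10, p=269, q=43
  k=4: a=17, p=4598, q=735
  k=5: a=16, p=73837, q=11803
  k=6: a=2, p=152272, q=24341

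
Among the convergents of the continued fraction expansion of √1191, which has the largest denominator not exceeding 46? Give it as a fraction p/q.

√1191 = [34; 1, 1, 22, 1, 1, 68, …] (period length 6).
Convergents:
  p_0/q_0 = 34/1
  p_1/q_1 = 35/1
  p_2/q_2 = 69/2
  p_3/q_3 = 1553/45
  p_4/q_4 = 1622/47
q_3 = 45 ≤ 46 < 47 = q_4, so the answer is 1553/45.

1553/45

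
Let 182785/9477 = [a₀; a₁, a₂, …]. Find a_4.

9

182785 = 19·9477 + 2722   →  a_0 = 19
9477 = 3·2722 + 1311   →  a_1 = 3
2722 = 2·1311 + 100   →  a_2 = 2
1311 = 13·100 + 11   →  a_3 = 13
100 = 9·11 + 1   →  a_4 = 9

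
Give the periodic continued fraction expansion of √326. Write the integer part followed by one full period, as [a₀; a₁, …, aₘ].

[18; 18, 36]

a₀ = ⌊√326⌋ = 18.
With m₀=0, d₀=1 and mₖ₊₁ = dₖaₖ − mₖ, dₖ₊₁ = (n − mₖ₊₁²)/dₖ, aₖ₊₁ = ⌊(a₀+mₖ₊₁)/dₖ₊₁⌋:
  k=1: m=18, d=2, a=18
  k=2: m=18, d=1, a=36
d=1 and a=2a₀=36 at k=2, so the next step gives (m, d) = (18, 2) again — its k=1 value — and the period has length 2.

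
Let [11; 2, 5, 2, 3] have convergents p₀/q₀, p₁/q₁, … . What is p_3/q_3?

Using pₖ = aₖpₖ₋₁ + pₖ₋₂, qₖ = aₖqₖ₋₁ + qₖ₋₂ (with p₋₁=1, p₋₂=0, q₋₁=0, q₋₂=1):
  k=0: a=11, p=11, q=1
  k=1: a=2, p=23, q=2
  k=2: a=5, p=126, q=11
  k=3: a=2, p=275, q=24

275/24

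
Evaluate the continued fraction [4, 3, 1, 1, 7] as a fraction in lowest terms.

Using pₖ = aₖpₖ₋₁ + pₖ₋₂ and qₖ = aₖqₖ₋₁ + qₖ₋₂:
  k=0: a=4, p=4, q=1
  k=1: a=3, p=13, q=3
  k=2: a=1, p=17, q=4
  k=3: a=1, p=30, q=7
  k=4: a=7, p=227, q=53

227/53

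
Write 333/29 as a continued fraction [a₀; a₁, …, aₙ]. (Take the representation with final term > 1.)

[11; 2, 14]

333 = 11·29 + 14
29 = 2·14 + 1
14 = 14·1 + 0  (stop)
So 333/29 = [11; 2, 14].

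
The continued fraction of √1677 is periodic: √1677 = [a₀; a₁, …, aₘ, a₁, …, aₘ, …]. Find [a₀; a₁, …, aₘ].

[40; 1, 19, 2, 19, 1, 80]

a₀ = ⌊√1677⌋ = 40.
With m₀=0, d₀=1 and mₖ₊₁ = dₖaₖ − mₖ, dₖ₊₁ = (n − mₖ₊₁²)/dₖ, aₖ₊₁ = ⌊(a₀+mₖ₊₁)/dₖ₊₁⌋:
  k=1: m=40, d=77, a=1
  k=2: m=37, d=4, a=19
  k=3: m=39, d=39, a=2
  k=4: m=39, d=4, a=19
  k=5: m=37, d=77, a=1
  k=6: m=40, d=1, a=80
d=1 and a=2a₀=80 at k=6, so the next step gives (m, d) = (40, 77) again — its k=1 value — and the period has length 6.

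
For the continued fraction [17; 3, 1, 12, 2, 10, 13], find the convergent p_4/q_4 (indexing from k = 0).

1829/106

Using pₖ = aₖpₖ₋₁ + pₖ₋₂, qₖ = aₖqₖ₋₁ + qₖ₋₂ (with p₋₁=1, p₋₂=0, q₋₁=0, q₋₂=1):
  k=0: a=17, p=17, q=1
  k=1: a=3, p=52, q=3
  k=2: a=1, p=69, q=4
  k=3: a=12, p=880, q=51
  k=4: a=2, p=1829, q=106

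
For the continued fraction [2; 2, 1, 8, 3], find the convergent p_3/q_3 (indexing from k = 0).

Using pₖ = aₖpₖ₋₁ + pₖ₋₂, qₖ = aₖqₖ₋₁ + qₖ₋₂ (with p₋₁=1, p₋₂=0, q₋₁=0, q₋₂=1):
  k=0: a=2, p=2, q=1
  k=1: a=2, p=5, q=2
  k=2: a=1, p=7, q=3
  k=3: a=8, p=61, q=26

61/26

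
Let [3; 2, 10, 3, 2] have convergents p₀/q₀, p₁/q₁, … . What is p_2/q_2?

Using pₖ = aₖpₖ₋₁ + pₖ₋₂, qₖ = aₖqₖ₋₁ + qₖ₋₂ (with p₋₁=1, p₋₂=0, q₋₁=0, q₋₂=1):
  k=0: a=3, p=3, q=1
  k=1: a=2, p=7, q=2
  k=2: a=10, p=73, q=21

73/21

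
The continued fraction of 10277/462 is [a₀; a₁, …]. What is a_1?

4

10277 = 22·462 + 113   →  a_0 = 22
462 = 4·113 + 10   →  a_1 = 4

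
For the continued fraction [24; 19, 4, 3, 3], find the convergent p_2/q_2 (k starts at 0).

1852/77

Using pₖ = aₖpₖ₋₁ + pₖ₋₂, qₖ = aₖqₖ₋₁ + qₖ₋₂ (with p₋₁=1, p₋₂=0, q₋₁=0, q₋₂=1):
  k=0: a=24, p=24, q=1
  k=1: a=19, p=457, q=19
  k=2: a=4, p=1852, q=77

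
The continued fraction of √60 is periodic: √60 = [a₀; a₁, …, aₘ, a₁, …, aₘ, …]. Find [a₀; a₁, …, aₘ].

[7; 1, 2, 1, 14]

a₀ = ⌊√60⌋ = 7.
With m₀=0, d₀=1 and mₖ₊₁ = dₖaₖ − mₖ, dₖ₊₁ = (n − mₖ₊₁²)/dₖ, aₖ₊₁ = ⌊(a₀+mₖ₊₁)/dₖ₊₁⌋:
  k=1: m=7, d=11, a=1
  k=2: m=4, d=4, a=2
  k=3: m=4, d=11, a=1
  k=4: m=7, d=1, a=14
d=1 and a=2a₀=14 at k=4, so the next step gives (m, d) = (7, 11) again — its k=1 value — and the period has length 4.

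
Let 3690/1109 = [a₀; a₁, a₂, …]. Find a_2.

3690 = 3·1109 + 363   →  a_0 = 3
1109 = 3·363 + 20   →  a_1 = 3
363 = 18·20 + 3   →  a_2 = 18

18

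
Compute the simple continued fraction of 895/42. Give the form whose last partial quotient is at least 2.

[21; 3, 4, 3]

895 = 21×42 + 13
42 = 3×13 + 3
13 = 4×3 + 1
3 = 3×1 + 0  (stop)
So 895/42 = [21; 3, 4, 3].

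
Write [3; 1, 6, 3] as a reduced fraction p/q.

85/22

Using pₖ = aₖpₖ₋₁ + pₖ₋₂ and qₖ = aₖqₖ₋₁ + qₖ₋₂:
  k=0: a=3, p=3, q=1
  k=1: a=1, p=4, q=1
  k=2: a=6, p=27, q=7
  k=3: a=3, p=85, q=22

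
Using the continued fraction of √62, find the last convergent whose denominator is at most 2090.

√62 = [7; 1, 6, 1, 14, …] (period length 4).
Convergents:
  p_0/q_0 = 7/1
  p_1/q_1 = 8/1
  p_2/q_2 = 55/7
  p_3/q_3 = 63/8
  p_4/q_4 = 937/119
  p_5/q_5 = 1000/127
  p_6/q_6 = 6937/881
  p_7/q_7 = 7937/1008
  p_8/q_8 = 118055/14993
q_7 = 1008 ≤ 2090 < 14993 = q_8, so the answer is 7937/1008.

7937/1008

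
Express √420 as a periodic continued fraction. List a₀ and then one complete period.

[20; 2, 40]

a₀ = ⌊√420⌋ = 20.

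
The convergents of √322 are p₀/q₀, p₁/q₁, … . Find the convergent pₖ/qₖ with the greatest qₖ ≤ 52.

323/18

√322 = [17; 1, 16, 1, 34, …] (period length 4).
Convergents:
  p_0/q_0 = 17/1
  p_1/q_1 = 18/1
  p_2/q_2 = 305/17
  p_3/q_3 = 323/18
  p_4/q_4 = 11287/629
q_3 = 18 ≤ 52 < 629 = q_4, so the answer is 323/18.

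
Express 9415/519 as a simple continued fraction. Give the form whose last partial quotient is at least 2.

[18; 7, 9, 8]

9415 = 18×519 + 73
519 = 7×73 + 8
73 = 9×8 + 1
8 = 8×1 + 0  (stop)
So 9415/519 = [18; 7, 9, 8].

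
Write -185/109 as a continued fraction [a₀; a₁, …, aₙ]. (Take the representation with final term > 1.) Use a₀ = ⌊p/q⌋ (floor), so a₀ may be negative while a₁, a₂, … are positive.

[-2; 3, 3, 3, 3]

-185 = -2*109 + 33
109 = 3*33 + 10
33 = 3*10 + 3
10 = 3*3 + 1
3 = 3*1 + 0  (stop)
So -185/109 = [-2; 3, 3, 3, 3].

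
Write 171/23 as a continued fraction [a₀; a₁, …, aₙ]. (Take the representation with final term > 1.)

[7; 2, 3, 3]

171 = 7·23 + 10
23 = 2·10 + 3
10 = 3·3 + 1
3 = 3·1 + 0  (stop)
So 171/23 = [7; 2, 3, 3].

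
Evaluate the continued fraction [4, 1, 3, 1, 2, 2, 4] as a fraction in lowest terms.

Fold from the inside: start with 4/1.
  2 + 1/4 = 9/4
  2 + 4/9 = 22/9
  1 + 9/22 = 31/22
  3 + 22/31 = 115/31
  1 + 31/115 = 146/115
  4 + 115/146 = 699/146

699/146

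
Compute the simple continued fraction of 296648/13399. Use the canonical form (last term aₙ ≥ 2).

[22; 7, 6, 19, 3, 5]

296648 = 22·13399 + 1870
13399 = 7·1870 + 309
1870 = 6·309 + 16
309 = 19·16 + 5
16 = 3·5 + 1
5 = 5·1 + 0  (stop)
So 296648/13399 = [22; 7, 6, 19, 3, 5].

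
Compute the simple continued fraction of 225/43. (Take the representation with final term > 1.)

225 = 5*43 + 10
43 = 4*10 + 3
10 = 3*3 + 1
3 = 3*1 + 0  (stop)
So 225/43 = [5; 4, 3, 3].

[5; 4, 3, 3]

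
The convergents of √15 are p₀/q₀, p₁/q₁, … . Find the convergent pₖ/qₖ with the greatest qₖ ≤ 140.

244/63

√15 = [3; 1, 6, …] (period length 2).
Convergents:
  p_0/q_0 = 3/1
  p_1/q_1 = 4/1
  p_2/q_2 = 27/7
  p_3/q_3 = 31/8
  p_4/q_4 = 213/55
  p_5/q_5 = 244/63
  p_6/q_6 = 1677/433
q_5 = 63 ≤ 140 < 433 = q_6, so the answer is 244/63.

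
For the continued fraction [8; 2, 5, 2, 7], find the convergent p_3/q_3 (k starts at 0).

Using pₖ = aₖpₖ₋₁ + pₖ₋₂, qₖ = aₖqₖ₋₁ + qₖ₋₂ (with p₋₁=1, p₋₂=0, q₋₁=0, q₋₂=1):
  k=0: a=8, p=8, q=1
  k=1: a=2, p=17, q=2
  k=2: a=5, p=93, q=11
  k=3: a=2, p=203, q=24

203/24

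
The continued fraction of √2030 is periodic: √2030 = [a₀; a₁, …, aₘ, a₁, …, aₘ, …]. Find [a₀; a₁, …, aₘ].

a₀ = ⌊√2030⌋ = 45.
With m₀=0, d₀=1 and mₖ₊₁ = dₖaₖ − mₖ, dₖ₊₁ = (n − mₖ₊₁²)/dₖ, aₖ₊₁ = ⌊(a₀+mₖ₊₁)/dₖ₊₁⌋:
  k=1: m=45, d=5, a=18
  k=2: m=45, d=1, a=90
d=1 and a=2a₀=90 at k=2, so the next step gives (m, d) = (45, 5) again — its k=1 value — and the period has length 2.

[45; 18, 90]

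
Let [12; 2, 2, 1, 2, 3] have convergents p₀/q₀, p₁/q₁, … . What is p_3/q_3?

Using pₖ = aₖpₖ₋₁ + pₖ₋₂, qₖ = aₖqₖ₋₁ + qₖ₋₂ (with p₋₁=1, p₋₂=0, q₋₁=0, q₋₂=1):
  k=0: a=12, p=12, q=1
  k=1: a=2, p=25, q=2
  k=2: a=2, p=62, q=5
  k=3: a=1, p=87, q=7

87/7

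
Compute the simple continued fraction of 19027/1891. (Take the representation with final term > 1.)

[10; 16, 6, 6, 3]

19027 = 10×1891 + 117
1891 = 16×117 + 19
117 = 6×19 + 3
19 = 6×3 + 1
3 = 3×1 + 0  (stop)
So 19027/1891 = [10; 16, 6, 6, 3].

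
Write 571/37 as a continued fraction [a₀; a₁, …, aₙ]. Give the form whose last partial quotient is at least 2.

[15; 2, 3, 5]

571 = 15*37 + 16
37 = 2*16 + 5
16 = 3*5 + 1
5 = 5*1 + 0  (stop)
So 571/37 = [15; 2, 3, 5].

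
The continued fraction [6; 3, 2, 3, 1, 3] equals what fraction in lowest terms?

Using pₖ = aₖpₖ₋₁ + pₖ₋₂ and qₖ = aₖqₖ₋₁ + qₖ₋₂:
  k=0: a=6, p=6, q=1
  k=1: a=3, p=19, q=3
  k=2: a=2, p=44, q=7
  k=3: a=3, p=151, q=24
  k=4: a=1, p=195, q=31
  k=5: a=3, p=736, q=117

736/117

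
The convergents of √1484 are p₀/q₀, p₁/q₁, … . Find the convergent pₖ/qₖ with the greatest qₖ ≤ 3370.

√1484 = [38; 1, 1, 10, 1, 1, 76, …] (period length 6).
Convergents:
  p_0/q_0 = 38/1
  p_1/q_1 = 39/1
  p_2/q_2 = 77/2
  p_3/q_3 = 809/21
  p_4/q_4 = 886/23
  p_5/q_5 = 1695/44
  p_6/q_6 = 129706/3367
  p_7/q_7 = 131401/3411
q_6 = 3367 ≤ 3370 < 3411 = q_7, so the answer is 129706/3367.

129706/3367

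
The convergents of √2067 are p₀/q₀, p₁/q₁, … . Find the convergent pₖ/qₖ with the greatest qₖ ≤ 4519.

√2067 = [45; 2, 6, 2, 90, …] (period length 4).
Convergents:
  p_0/q_0 = 45/1
  p_1/q_1 = 91/2
  p_2/q_2 = 591/13
  p_3/q_3 = 1273/28
  p_4/q_4 = 115161/2533
  p_5/q_5 = 231595/5094
q_4 = 2533 ≤ 4519 < 5094 = q_5, so the answer is 115161/2533.

115161/2533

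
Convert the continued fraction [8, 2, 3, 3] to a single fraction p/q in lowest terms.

194/23

Using pₖ = aₖpₖ₋₁ + pₖ₋₂ and qₖ = aₖqₖ₋₁ + qₖ₋₂:
  k=0: a=8, p=8, q=1
  k=1: a=2, p=17, q=2
  k=2: a=3, p=59, q=7
  k=3: a=3, p=194, q=23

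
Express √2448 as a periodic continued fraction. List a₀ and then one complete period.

a₀ = ⌊√2448⌋ = 49.
With m₀=0, d₀=1 and mₖ₊₁ = dₖaₖ − mₖ, dₖ₊₁ = (n − mₖ₊₁²)/dₖ, aₖ₊₁ = ⌊(a₀+mₖ₊₁)/dₖ₊₁⌋:
  k=1: m=49, d=47, a=2
  k=2: m=45, d=9, a=10
  k=3: m=45, d=47, a=2
  k=4: m=49, d=1, a=98
d=1 and a=2a₀=98 at k=4, so the next step gives (m, d) = (49, 47) again — its k=1 value — and the period has length 4.

[49; 2, 10, 2, 98]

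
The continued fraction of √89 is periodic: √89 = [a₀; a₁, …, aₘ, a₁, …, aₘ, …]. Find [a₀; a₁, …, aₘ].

a₀ = ⌊√89⌋ = 9.
With m₀=0, d₀=1 and mₖ₊₁ = dₖaₖ − mₖ, dₖ₊₁ = (n − mₖ₊₁²)/dₖ, aₖ₊₁ = ⌊(a₀+mₖ₊₁)/dₖ₊₁⌋:
  k=1: m=9, d=8, a=2
  k=2: m=7, d=5, a=3
  k=3: m=8, d=5, a=3
  k=4: m=7, d=8, a=2
  k=5: m=9, d=1, a=18
d=1 and a=2a₀=18 at k=5, so the next step gives (m, d) = (9, 8) again — its k=1 value — and the period has length 5.

[9; 2, 3, 3, 2, 18]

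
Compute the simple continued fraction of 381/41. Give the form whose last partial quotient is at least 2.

[9; 3, 2, 2, 2]

381 = 9*41 + 12
41 = 3*12 + 5
12 = 2*5 + 2
5 = 2*2 + 1
2 = 2*1 + 0  (stop)
So 381/41 = [9; 3, 2, 2, 2].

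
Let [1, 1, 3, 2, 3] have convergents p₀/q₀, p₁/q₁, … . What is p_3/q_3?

16/9

Using pₖ = aₖpₖ₋₁ + pₖ₋₂, qₖ = aₖqₖ₋₁ + qₖ₋₂ (with p₋₁=1, p₋₂=0, q₋₁=0, q₋₂=1):
  k=0: a=1, p=1, q=1
  k=1: a=1, p=2, q=1
  k=2: a=3, p=7, q=4
  k=3: a=2, p=16, q=9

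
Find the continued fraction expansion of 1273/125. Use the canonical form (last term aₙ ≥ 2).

1273 = 10*125 + 23
125 = 5*23 + 10
23 = 2*10 + 3
10 = 3*3 + 1
3 = 3*1 + 0  (stop)
So 1273/125 = [10; 5, 2, 3, 3].

[10; 5, 2, 3, 3]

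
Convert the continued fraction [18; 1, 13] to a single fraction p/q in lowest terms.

Fold from the inside: start with 13/1.
  1 + 1/13 = 14/13
  18 + 13/14 = 265/14

265/14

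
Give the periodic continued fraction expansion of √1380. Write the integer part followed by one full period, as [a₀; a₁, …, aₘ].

a₀ = ⌊√1380⌋ = 37.
With m₀=0, d₀=1 and mₖ₊₁ = dₖaₖ − mₖ, dₖ₊₁ = (n − mₖ₊₁²)/dₖ, aₖ₊₁ = ⌊(a₀+mₖ₊₁)/dₖ₊₁⌋:
  k=1: m=37, d=11, a=6
  k=2: m=29, d=49, a=1
  k=3: m=20, d=20, a=2
  k=4: m=20, d=49, a=1
  k=5: m=29, d=11, a=6
  k=6: m=37, d=1, a=74
d=1 and a=2a₀=74 at k=6, so the next step gives (m, d) = (37, 11) again — its k=1 value — and the period has length 6.

[37; 6, 1, 2, 1, 6, 74]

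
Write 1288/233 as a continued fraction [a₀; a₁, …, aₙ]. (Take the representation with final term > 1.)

[5; 1, 1, 8, 2, 6]

1288 = 5×233 + 123
233 = 1×123 + 110
123 = 1×110 + 13
110 = 8×13 + 6
13 = 2×6 + 1
6 = 6×1 + 0  (stop)
So 1288/233 = [5; 1, 1, 8, 2, 6].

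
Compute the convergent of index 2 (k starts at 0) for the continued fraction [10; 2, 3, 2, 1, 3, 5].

Using pₖ = aₖpₖ₋₁ + pₖ₋₂, qₖ = aₖqₖ₋₁ + qₖ₋₂ (with p₋₁=1, p₋₂=0, q₋₁=0, q₋₂=1):
  k=0: a=10, p=10, q=1
  k=1: a=2, p=21, q=2
  k=2: a=3, p=73, q=7

73/7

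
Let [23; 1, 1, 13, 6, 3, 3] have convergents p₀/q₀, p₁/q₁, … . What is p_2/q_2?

Using pₖ = aₖpₖ₋₁ + pₖ₋₂, qₖ = aₖqₖ₋₁ + qₖ₋₂ (with p₋₁=1, p₋₂=0, q₋₁=0, q₋₂=1):
  k=0: a=23, p=23, q=1
  k=1: a=1, p=24, q=1
  k=2: a=1, p=47, q=2

47/2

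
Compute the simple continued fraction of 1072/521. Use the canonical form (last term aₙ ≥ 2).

[2; 17, 2, 1, 2, 1, 2]

1072 = 2·521 + 30
521 = 17·30 + 11
30 = 2·11 + 8
11 = 1·8 + 3
8 = 2·3 + 2
3 = 1·2 + 1
2 = 2·1 + 0  (stop)
So 1072/521 = [2; 17, 2, 1, 2, 1, 2].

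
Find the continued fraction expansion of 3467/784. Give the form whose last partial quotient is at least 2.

3467 = 4·784 + 331
784 = 2·331 + 122
331 = 2·122 + 87
122 = 1·87 + 35
87 = 2·35 + 17
35 = 2·17 + 1
17 = 17·1 + 0  (stop)
So 3467/784 = [4; 2, 2, 1, 2, 2, 17].

[4; 2, 2, 1, 2, 2, 17]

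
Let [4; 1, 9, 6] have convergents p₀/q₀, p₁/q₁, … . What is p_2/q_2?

Using pₖ = aₖpₖ₋₁ + pₖ₋₂, qₖ = aₖqₖ₋₁ + qₖ₋₂ (with p₋₁=1, p₋₂=0, q₋₁=0, q₋₂=1):
  k=0: a=4, p=4, q=1
  k=1: a=1, p=5, q=1
  k=2: a=9, p=49, q=10

49/10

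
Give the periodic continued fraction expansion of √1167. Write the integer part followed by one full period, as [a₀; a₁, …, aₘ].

a₀ = ⌊√1167⌋ = 34.
With m₀=0, d₀=1 and mₖ₊₁ = dₖaₖ − mₖ, dₖ₊₁ = (n − mₖ₊₁²)/dₖ, aₖ₊₁ = ⌊(a₀+mₖ₊₁)/dₖ₊₁⌋:
  k=1: m=34, d=11, a=6
  k=2: m=32, d=13, a=5
  k=3: m=33, d=6, a=11
  k=4: m=33, d=13, a=5
  k=5: m=32, d=11, a=6
  k=6: m=34, d=1, a=68
d=1 and a=2a₀=68 at k=6, so the next step gives (m, d) = (34, 11) again — its k=1 value — and the period has length 6.

[34; 6, 5, 11, 5, 6, 68]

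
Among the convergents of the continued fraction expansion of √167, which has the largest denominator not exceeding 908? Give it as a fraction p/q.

√167 = [12; 1, 11, 1, 24, …] (period length 4).
Convergents:
  p_0/q_0 = 12/1
  p_1/q_1 = 13/1
  p_2/q_2 = 155/12
  p_3/q_3 = 168/13
  p_4/q_4 = 4187/324
  p_5/q_5 = 4355/337
  p_6/q_6 = 52092/4031
q_5 = 337 ≤ 908 < 4031 = q_6, so the answer is 4355/337.

4355/337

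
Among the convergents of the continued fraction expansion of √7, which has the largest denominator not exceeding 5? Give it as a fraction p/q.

8/3

√7 = [2; 1, 1, 1, 4, …] (period length 4).
Convergents:
  p_0/q_0 = 2/1
  p_1/q_1 = 3/1
  p_2/q_2 = 5/2
  p_3/q_3 = 8/3
  p_4/q_4 = 37/14
q_3 = 3 ≤ 5 < 14 = q_4, so the answer is 8/3.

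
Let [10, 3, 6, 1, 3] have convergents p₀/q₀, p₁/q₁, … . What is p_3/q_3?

227/22

Using pₖ = aₖpₖ₋₁ + pₖ₋₂, qₖ = aₖqₖ₋₁ + qₖ₋₂ (with p₋₁=1, p₋₂=0, q₋₁=0, q₋₂=1):
  k=0: a=10, p=10, q=1
  k=1: a=3, p=31, q=3
  k=2: a=6, p=196, q=19
  k=3: a=1, p=227, q=22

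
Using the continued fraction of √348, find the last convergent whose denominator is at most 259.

1567/84

√348 = [18; 1, 1, 1, 8, 1, 1, 1, 36, …] (period length 8).
Convergents:
  p_0/q_0 = 18/1
  p_1/q_1 = 19/1
  p_2/q_2 = 37/2
  p_3/q_3 = 56/3
  p_4/q_4 = 485/26
  p_5/q_5 = 541/29
  p_6/q_6 = 1026/55
  p_7/q_7 = 1567/84
  p_8/q_8 = 57438/3079
q_7 = 84 ≤ 259 < 3079 = q_8, so the answer is 1567/84.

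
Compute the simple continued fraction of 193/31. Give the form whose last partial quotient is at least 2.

[6; 4, 2, 3]

193 = 6·31 + 7
31 = 4·7 + 3
7 = 2·3 + 1
3 = 3·1 + 0  (stop)
So 193/31 = [6; 4, 2, 3].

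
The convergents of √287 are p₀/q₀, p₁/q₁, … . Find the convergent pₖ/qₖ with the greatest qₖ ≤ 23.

288/17

√287 = [16; 1, 15, 1, 32, …] (period length 4).
Convergents:
  p_0/q_0 = 16/1
  p_1/q_1 = 17/1
  p_2/q_2 = 271/16
  p_3/q_3 = 288/17
  p_4/q_4 = 9487/560
q_3 = 17 ≤ 23 < 560 = q_4, so the answer is 288/17.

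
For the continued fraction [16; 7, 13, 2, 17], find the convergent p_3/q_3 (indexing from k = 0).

3083/191

Using pₖ = aₖpₖ₋₁ + pₖ₋₂, qₖ = aₖqₖ₋₁ + qₖ₋₂ (with p₋₁=1, p₋₂=0, q₋₁=0, q₋₂=1):
  k=0: a=16, p=16, q=1
  k=1: a=7, p=113, q=7
  k=2: a=13, p=1485, q=92
  k=3: a=2, p=3083, q=191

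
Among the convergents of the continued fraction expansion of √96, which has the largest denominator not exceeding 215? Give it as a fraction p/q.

√96 = [9; 1, 3, 1, 18, …] (period length 4).
Convergents:
  p_0/q_0 = 9/1
  p_1/q_1 = 10/1
  p_2/q_2 = 39/4
  p_3/q_3 = 49/5
  p_4/q_4 = 921/94
  p_5/q_5 = 970/99
  p_6/q_6 = 3831/391
q_5 = 99 ≤ 215 < 391 = q_6, so the answer is 970/99.

970/99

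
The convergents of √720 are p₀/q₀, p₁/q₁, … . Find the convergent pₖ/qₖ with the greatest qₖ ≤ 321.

8506/317

√720 = [26; 1, 4, 1, 52, …] (period length 4).
Convergents:
  p_0/q_0 = 26/1
  p_1/q_1 = 27/1
  p_2/q_2 = 134/5
  p_3/q_3 = 161/6
  p_4/q_4 = 8506/317
  p_5/q_5 = 8667/323
q_4 = 317 ≤ 321 < 323 = q_5, so the answer is 8506/317.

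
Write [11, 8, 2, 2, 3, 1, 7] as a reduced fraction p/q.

Fold from the inside: start with 7/1.
  1 + 1/7 = 8/7
  3 + 7/8 = 31/8
  2 + 8/31 = 70/31
  2 + 31/70 = 171/70
  8 + 70/171 = 1438/171
  11 + 171/1438 = 15989/1438

15989/1438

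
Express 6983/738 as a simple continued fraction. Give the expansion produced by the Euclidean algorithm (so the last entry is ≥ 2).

6983 = 9*738 + 341
738 = 2*341 + 56
341 = 6*56 + 5
56 = 11*5 + 1
5 = 5*1 + 0  (stop)
So 6983/738 = [9; 2, 6, 11, 5].

[9; 2, 6, 11, 5]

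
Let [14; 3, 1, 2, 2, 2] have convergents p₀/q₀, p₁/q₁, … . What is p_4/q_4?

Using pₖ = aₖpₖ₋₁ + pₖ₋₂, qₖ = aₖqₖ₋₁ + qₖ₋₂ (with p₋₁=1, p₋₂=0, q₋₁=0, q₋₂=1):
  k=0: a=14, p=14, q=1
  k=1: a=3, p=43, q=3
  k=2: a=1, p=57, q=4
  k=3: a=2, p=157, q=11
  k=4: a=2, p=371, q=26

371/26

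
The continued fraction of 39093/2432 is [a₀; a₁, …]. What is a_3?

3

39093 = 16·2432 + 181   →  a_0 = 16
2432 = 13·181 + 79   →  a_1 = 13
181 = 2·79 + 23   →  a_2 = 2
79 = 3·23 + 10   →  a_3 = 3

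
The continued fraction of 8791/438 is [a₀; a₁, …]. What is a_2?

7

8791 = 20·438 + 31   →  a_0 = 20
438 = 14·31 + 4   →  a_1 = 14
31 = 7·4 + 3   →  a_2 = 7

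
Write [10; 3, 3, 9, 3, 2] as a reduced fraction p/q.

6912/671

Using pₖ = aₖpₖ₋₁ + pₖ₋₂ and qₖ = aₖqₖ₋₁ + qₖ₋₂:
  k=0: a=10, p=10, q=1
  k=1: a=3, p=31, q=3
  k=2: a=3, p=103, q=10
  k=3: a=9, p=958, q=93
  k=4: a=3, p=2977, q=289
  k=5: a=2, p=6912, q=671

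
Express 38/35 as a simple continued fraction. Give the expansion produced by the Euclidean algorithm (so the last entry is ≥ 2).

38 = 1·35 + 3
35 = 11·3 + 2
3 = 1·2 + 1
2 = 2·1 + 0  (stop)
So 38/35 = [1; 11, 1, 2].

[1; 11, 1, 2]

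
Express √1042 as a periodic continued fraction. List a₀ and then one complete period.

[32; 3, 1, 1, 3, 64]

a₀ = ⌊√1042⌋ = 32.
With m₀=0, d₀=1 and mₖ₊₁ = dₖaₖ − mₖ, dₖ₊₁ = (n − mₖ₊₁²)/dₖ, aₖ₊₁ = ⌊(a₀+mₖ₊₁)/dₖ₊₁⌋:
  k=1: m=32, d=18, a=3
  k=2: m=22, d=31, a=1
  k=3: m=9, d=31, a=1
  k=4: m=22, d=18, a=3
  k=5: m=32, d=1, a=64
d=1 and a=2a₀=64 at k=5, so the next step gives (m, d) = (32, 18) again — its k=1 value — and the period has length 5.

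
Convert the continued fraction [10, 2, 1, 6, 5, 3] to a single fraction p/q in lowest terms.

Fold from the inside: start with 3/1.
  5 + 1/3 = 16/3
  6 + 3/16 = 99/16
  1 + 16/99 = 115/99
  2 + 99/115 = 329/115
  10 + 115/329 = 3405/329

3405/329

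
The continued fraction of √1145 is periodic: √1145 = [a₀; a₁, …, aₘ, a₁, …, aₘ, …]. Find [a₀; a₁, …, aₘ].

[33; 1, 5, 5, 1, 66]

a₀ = ⌊√1145⌋ = 33.
With m₀=0, d₀=1 and mₖ₊₁ = dₖaₖ − mₖ, dₖ₊₁ = (n − mₖ₊₁²)/dₖ, aₖ₊₁ = ⌊(a₀+mₖ₊₁)/dₖ₊₁⌋:
  k=1: m=33, d=56, a=1
  k=2: m=23, d=11, a=5
  k=3: m=32, d=11, a=5
  k=4: m=23, d=56, a=1
  k=5: m=33, d=1, a=66
d=1 and a=2a₀=66 at k=5, so the next step gives (m, d) = (33, 56) again — its k=1 value — and the period has length 5.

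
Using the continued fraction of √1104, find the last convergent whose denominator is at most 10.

√1104 = [33; 4, 2, 2, 2, 4, 66, …] (period length 6).
Convergents:
  p_0/q_0 = 33/1
  p_1/q_1 = 133/4
  p_2/q_2 = 299/9
  p_3/q_3 = 731/22
q_2 = 9 ≤ 10 < 22 = q_3, so the answer is 299/9.

299/9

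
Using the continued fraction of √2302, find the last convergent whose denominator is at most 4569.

√2302 = [47; 1, 46, 1, 94, …] (period length 4).
Convergents:
  p_0/q_0 = 47/1
  p_1/q_1 = 48/1
  p_2/q_2 = 2255/47
  p_3/q_3 = 2303/48
  p_4/q_4 = 218737/4559
  p_5/q_5 = 221040/4607
q_4 = 4559 ≤ 4569 < 4607 = q_5, so the answer is 218737/4559.

218737/4559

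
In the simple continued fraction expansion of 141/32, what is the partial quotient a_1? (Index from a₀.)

2

141 = 4·32 + 13   →  a_0 = 4
32 = 2·13 + 6   →  a_1 = 2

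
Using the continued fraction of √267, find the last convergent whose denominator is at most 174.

√267 = [16; 2, 1, 15, 1, 2, 32, …] (period length 6).
Convergents:
  p_0/q_0 = 16/1
  p_1/q_1 = 33/2
  p_2/q_2 = 49/3
  p_3/q_3 = 768/47
  p_4/q_4 = 817/50
  p_5/q_5 = 2402/147
  p_6/q_6 = 77681/4754
q_5 = 147 ≤ 174 < 4754 = q_6, so the answer is 2402/147.

2402/147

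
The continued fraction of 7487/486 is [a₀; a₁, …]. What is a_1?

7487 = 15·486 + 197   →  a_0 = 15
486 = 2·197 + 92   →  a_1 = 2

2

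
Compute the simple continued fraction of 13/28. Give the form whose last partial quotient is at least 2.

13 = 0*28 + 13
28 = 2*13 + 2
13 = 6*2 + 1
2 = 2*1 + 0  (stop)
So 13/28 = [0; 2, 6, 2].

[0; 2, 6, 2]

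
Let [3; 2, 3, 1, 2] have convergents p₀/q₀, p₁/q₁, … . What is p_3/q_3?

31/9

Using pₖ = aₖpₖ₋₁ + pₖ₋₂, qₖ = aₖqₖ₋₁ + qₖ₋₂ (with p₋₁=1, p₋₂=0, q₋₁=0, q₋₂=1):
  k=0: a=3, p=3, q=1
  k=1: a=2, p=7, q=2
  k=2: a=3, p=24, q=7
  k=3: a=1, p=31, q=9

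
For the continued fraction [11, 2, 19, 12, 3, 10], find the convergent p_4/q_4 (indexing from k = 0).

Using pₖ = aₖpₖ₋₁ + pₖ₋₂, qₖ = aₖqₖ₋₁ + qₖ₋₂ (with p₋₁=1, p₋₂=0, q₋₁=0, q₋₂=1):
  k=0: a=11, p=11, q=1
  k=1: a=2, p=23, q=2
  k=2: a=19, p=448, q=39
  k=3: a=12, p=5399, q=470
  k=4: a=3, p=16645, q=1449

16645/1449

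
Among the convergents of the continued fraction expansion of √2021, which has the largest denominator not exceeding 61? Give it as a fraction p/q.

2023/45

√2021 = [44; 1, 21, 2, 21, 1, 88, …] (period length 6).
Convergents:
  p_0/q_0 = 44/1
  p_1/q_1 = 45/1
  p_2/q_2 = 989/22
  p_3/q_3 = 2023/45
  p_4/q_4 = 43472/967
q_3 = 45 ≤ 61 < 967 = q_4, so the answer is 2023/45.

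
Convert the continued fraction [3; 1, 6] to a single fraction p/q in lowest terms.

Fold from the inside: start with 6/1.
  1 + 1/6 = 7/6
  3 + 6/7 = 27/7

27/7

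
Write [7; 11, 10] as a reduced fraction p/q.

787/111

Fold from the inside: start with 10/1.
  11 + 1/10 = 111/10
  7 + 10/111 = 787/111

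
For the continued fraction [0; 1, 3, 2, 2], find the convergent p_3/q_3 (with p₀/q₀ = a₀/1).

7/9

Using pₖ = aₖpₖ₋₁ + pₖ₋₂, qₖ = aₖqₖ₋₁ + qₖ₋₂ (with p₋₁=1, p₋₂=0, q₋₁=0, q₋₂=1):
  k=0: a=0, p=0, q=1
  k=1: a=1, p=1, q=1
  k=2: a=3, p=3, q=4
  k=3: a=2, p=7, q=9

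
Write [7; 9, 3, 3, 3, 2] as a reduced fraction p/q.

5025/707

Fold from the inside: start with 2/1.
  3 + 1/2 = 7/2
  3 + 2/7 = 23/7
  3 + 7/23 = 76/23
  9 + 23/76 = 707/76
  7 + 76/707 = 5025/707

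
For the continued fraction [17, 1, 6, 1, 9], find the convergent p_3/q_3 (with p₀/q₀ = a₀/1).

143/8

Using pₖ = aₖpₖ₋₁ + pₖ₋₂, qₖ = aₖqₖ₋₁ + qₖ₋₂ (with p₋₁=1, p₋₂=0, q₋₁=0, q₋₂=1):
  k=0: a=17, p=17, q=1
  k=1: a=1, p=18, q=1
  k=2: a=6, p=125, q=7
  k=3: a=1, p=143, q=8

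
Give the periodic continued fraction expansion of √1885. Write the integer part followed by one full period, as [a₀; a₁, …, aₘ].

a₀ = ⌊√1885⌋ = 43.
With m₀=0, d₀=1 and mₖ₊₁ = dₖaₖ − mₖ, dₖ₊₁ = (n − mₖ₊₁²)/dₖ, aₖ₊₁ = ⌊(a₀+mₖ₊₁)/dₖ₊₁⌋:
  k=1: m=43, d=36, a=2
  k=2: m=29, d=29, a=2
  k=3: m=29, d=36, a=2
  k=4: m=43, d=1, a=86
d=1 and a=2a₀=86 at k=4, so the next step gives (m, d) = (43, 36) again — its k=1 value — and the period has length 4.

[43; 2, 2, 2, 86]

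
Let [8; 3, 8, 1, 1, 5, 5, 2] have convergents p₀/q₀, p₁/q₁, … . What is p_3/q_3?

233/28

Using pₖ = aₖpₖ₋₁ + pₖ₋₂, qₖ = aₖqₖ₋₁ + qₖ₋₂ (with p₋₁=1, p₋₂=0, q₋₁=0, q₋₂=1):
  k=0: a=8, p=8, q=1
  k=1: a=3, p=25, q=3
  k=2: a=8, p=208, q=25
  k=3: a=1, p=233, q=28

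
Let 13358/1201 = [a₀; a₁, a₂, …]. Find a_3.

13358 = 11·1201 + 147   →  a_0 = 11
1201 = 8·147 + 25   →  a_1 = 8
147 = 5·25 + 22   →  a_2 = 5
25 = 1·22 + 3   →  a_3 = 1

1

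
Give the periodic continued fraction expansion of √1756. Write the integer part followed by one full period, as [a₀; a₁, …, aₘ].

a₀ = ⌊√1756⌋ = 41.
With m₀=0, d₀=1 and mₖ₊₁ = dₖaₖ − mₖ, dₖ₊₁ = (n − mₖ₊₁²)/dₖ, aₖ₊₁ = ⌊(a₀+mₖ₊₁)/dₖ₊₁⌋:
  k=1: m=41, d=75, a=1
  k=2: m=34, d=8, a=9
  k=3: m=38, d=39, a=2
  k=4: m=40, d=4, a=20
  k=5: m=40, d=39, a=2
  k=6: m=38, d=8, a=9
  k=7: m=34, d=75, a=1
  k=8: m=41, d=1, a=82
d=1 and a=2a₀=82 at k=8, so the next step gives (m, d) = (41, 75) again — its k=1 value — and the period has length 8.

[41; 1, 9, 2, 20, 2, 9, 1, 82]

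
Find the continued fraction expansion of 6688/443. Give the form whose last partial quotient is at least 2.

[15; 10, 3, 3, 4]

6688 = 15*443 + 43
443 = 10*43 + 13
43 = 3*13 + 4
13 = 3*4 + 1
4 = 4*1 + 0  (stop)
So 6688/443 = [15; 10, 3, 3, 4].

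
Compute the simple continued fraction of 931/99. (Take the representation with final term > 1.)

931 = 9×99 + 40
99 = 2×40 + 19
40 = 2×19 + 2
19 = 9×2 + 1
2 = 2×1 + 0  (stop)
So 931/99 = [9; 2, 2, 9, 2].

[9; 2, 2, 9, 2]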